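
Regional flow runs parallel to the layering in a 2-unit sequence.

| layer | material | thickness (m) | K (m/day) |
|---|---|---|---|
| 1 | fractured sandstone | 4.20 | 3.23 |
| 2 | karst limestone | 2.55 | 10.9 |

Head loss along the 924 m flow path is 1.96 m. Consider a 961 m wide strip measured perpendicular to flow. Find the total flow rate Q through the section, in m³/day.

Flow is parallel to layering, so each bed carries its own Darcy discharge and the transmissivities add.
Σ(K_i·b_i) = 3.23×4.20 + 10.9×2.55 = 41.36 m²/day.
Hydraulic gradient i = Δh / L = 1.96 / 924 = 0.002121.
Q = Σ(K_i·b_i) · W · i = 41.36 × 961 × 0.002121 = 84.31 m³/day.

84.3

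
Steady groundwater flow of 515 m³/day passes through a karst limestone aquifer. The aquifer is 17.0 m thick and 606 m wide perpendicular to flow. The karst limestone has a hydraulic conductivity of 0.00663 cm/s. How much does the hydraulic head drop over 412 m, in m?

Convert K: 0.00663 cm/s × 864 = 5.728 m/day.
Cross-sectional area A = 606 × 17.0 = 10302 m².
From Q = K·A·i, i = Q / (K·A) = 515 / (5.728 × 10302) = 0.008727.
Head loss Δh = i · L = 0.008727 × 412 = 3.595 m.

3.60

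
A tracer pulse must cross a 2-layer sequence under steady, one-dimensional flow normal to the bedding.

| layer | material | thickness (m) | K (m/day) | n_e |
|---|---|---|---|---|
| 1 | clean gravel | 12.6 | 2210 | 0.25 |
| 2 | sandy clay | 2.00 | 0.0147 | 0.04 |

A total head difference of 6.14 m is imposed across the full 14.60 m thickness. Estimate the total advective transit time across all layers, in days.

71.6

With flow normal to the layers, continuity requires the same specific discharge q through every layer.
Σ(b_i/K_i) = 12.6/2210 + 2.00/0.0147 = 136.1 d.
q = Δh / Σ(b_i/K_i) = 6.14 / 136.1 = 0.04513 m/day.
In each layer the seepage velocity is v_i = q/n_i, so the layer transit time is t_i = b_i·n_i / q:
  layer 1 (clean gravel): t_1 = 12.6 × 0.25 / 0.04513 = 69.80 d
  layer 2 (sandy clay): t_2 = 2.00 × 0.04 / 0.04513 = 1.773 d
Total t = Σ t_i = 71.58 days.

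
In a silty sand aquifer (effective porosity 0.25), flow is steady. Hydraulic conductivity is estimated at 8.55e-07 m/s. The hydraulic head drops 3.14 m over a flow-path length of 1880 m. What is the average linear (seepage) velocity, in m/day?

Convert K: 8.55e-07 m/s × 86400 = 0.07387 m/day.
Hydraulic gradient i = Δh / L = 3.14 / 1880 = 0.001670.
Darcy flux q = K · i = 0.07387 × 0.001670 = 0.0001234 m/day.
Seepage velocity v = q / n_e = 0.0001234 / 0.25 = 0.0004935 m/day.

0.000494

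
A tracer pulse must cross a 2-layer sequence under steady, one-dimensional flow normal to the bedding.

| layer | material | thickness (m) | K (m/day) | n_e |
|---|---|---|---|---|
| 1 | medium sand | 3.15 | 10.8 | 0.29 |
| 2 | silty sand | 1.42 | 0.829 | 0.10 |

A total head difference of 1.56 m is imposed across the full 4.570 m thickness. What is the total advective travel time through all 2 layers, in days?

1.36

With flow normal to the layers, continuity requires the same specific discharge q through every layer.
Σ(b_i/K_i) = 3.15/10.8 + 1.42/0.829 = 2.005 d.
q = Δh / Σ(b_i/K_i) = 1.56 / 2.005 = 0.7782 m/day.
In each layer the seepage velocity is v_i = q/n_i, so the layer transit time is t_i = b_i·n_i / q:
  layer 1 (medium sand): t_1 = 3.15 × 0.29 / 0.7782 = 1.174 d
  layer 2 (silty sand): t_2 = 1.42 × 0.10 / 0.7782 = 0.1825 d
Total t = Σ t_i = 1.356 days.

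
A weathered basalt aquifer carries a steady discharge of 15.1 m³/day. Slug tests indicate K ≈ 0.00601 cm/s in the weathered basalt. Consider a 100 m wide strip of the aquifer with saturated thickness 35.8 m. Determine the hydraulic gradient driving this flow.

Convert K: 0.00601 cm/s × 864 = 5.193 m/day.
Cross-sectional area A = 100 × 35.8 = 3580 m².
From Q = K·A·i, i = Q / (K·A) = 15.1 / (5.193 × 3580) = 0.0008123.

0.000812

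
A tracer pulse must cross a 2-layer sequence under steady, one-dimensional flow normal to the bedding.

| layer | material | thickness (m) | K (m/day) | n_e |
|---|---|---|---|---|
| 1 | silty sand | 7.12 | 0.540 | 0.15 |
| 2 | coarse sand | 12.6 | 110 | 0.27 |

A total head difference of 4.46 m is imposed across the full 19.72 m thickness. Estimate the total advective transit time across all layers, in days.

With flow normal to the layers, continuity requires the same specific discharge q through every layer.
Σ(b_i/K_i) = 7.12/0.540 + 12.6/110 = 13.30 d.
q = Δh / Σ(b_i/K_i) = 4.46 / 13.30 = 0.3353 m/day.
In each layer the seepage velocity is v_i = q/n_i, so the layer transit time is t_i = b_i·n_i / q:
  layer 1 (silty sand): t_1 = 7.12 × 0.15 / 0.3353 = 3.185 d
  layer 2 (coarse sand): t_2 = 12.6 × 0.27 / 0.3353 = 10.14 d
Total t = Σ t_i = 13.33 days.

13.3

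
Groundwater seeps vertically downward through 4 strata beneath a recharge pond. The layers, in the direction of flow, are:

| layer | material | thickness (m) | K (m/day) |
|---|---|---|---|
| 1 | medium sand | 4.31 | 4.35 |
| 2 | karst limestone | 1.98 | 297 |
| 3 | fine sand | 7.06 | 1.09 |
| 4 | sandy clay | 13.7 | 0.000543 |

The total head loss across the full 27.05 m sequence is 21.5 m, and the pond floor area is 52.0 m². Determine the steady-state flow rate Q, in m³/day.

0.0443

Flow is perpendicular to layering, so the layers act in series and the equivalent K is the thickness-weighted harmonic mean.
Total thickness L = 4.31 + 1.98 + 7.06 + 13.7 = 27.05 m.
Σ(b_i/K_i) = 4.31/4.35 + 1.98/297 + 7.06/1.09 + 13.7/0.000543 = 25238 d.
K_eq = L / Σ(b_i/K_i) = 27.05 / 25238 = 0.001072 m/day.
Q = K_eq · A · (Δh/L) = 0.001072 × 52.0 × (21.5/27.05) = 0.04430 m³/day.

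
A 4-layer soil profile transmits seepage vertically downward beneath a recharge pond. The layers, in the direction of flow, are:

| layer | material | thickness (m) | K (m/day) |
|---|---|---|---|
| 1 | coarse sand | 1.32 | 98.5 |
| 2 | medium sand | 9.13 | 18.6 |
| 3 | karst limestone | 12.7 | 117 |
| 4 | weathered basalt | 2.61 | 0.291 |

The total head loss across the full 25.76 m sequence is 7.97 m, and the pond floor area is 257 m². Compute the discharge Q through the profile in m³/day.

Flow is perpendicular to layering, so the layers act in series and the equivalent K is the thickness-weighted harmonic mean.
Total thickness L = 1.32 + 9.13 + 12.7 + 2.61 = 25.76 m.
Σ(b_i/K_i) = 1.32/98.5 + 9.13/18.6 + 12.7/117 + 2.61/0.291 = 9.582 d.
K_eq = L / Σ(b_i/K_i) = 25.76 / 9.582 = 2.688 m/day.
Q = K_eq · A · (Δh/L) = 2.688 × 257 × (7.97/25.76) = 213.8 m³/day.

214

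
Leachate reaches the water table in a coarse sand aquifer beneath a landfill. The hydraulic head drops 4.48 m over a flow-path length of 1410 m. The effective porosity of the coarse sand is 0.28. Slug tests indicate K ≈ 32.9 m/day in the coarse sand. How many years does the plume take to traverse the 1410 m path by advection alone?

Hydraulic gradient i = Δh / L = 4.48 / 1410 = 0.003177.
Darcy flux q = K · i = 32.90 × 0.003177 = 0.1045 m/day.
Seepage velocity v = q / n_e = 0.1045 / 0.28 = 0.3733 m/day.
Travel time t = L / v = 1410 / 0.3733 = 3777 days = 10.34 years.

10.3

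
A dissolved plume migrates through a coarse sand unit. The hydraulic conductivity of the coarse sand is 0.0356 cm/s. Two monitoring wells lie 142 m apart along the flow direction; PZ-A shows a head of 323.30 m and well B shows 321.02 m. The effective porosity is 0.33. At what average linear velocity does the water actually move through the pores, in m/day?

1.50

Convert K: 0.0356 cm/s × 864 = 30.76 m/day.
Hydraulic gradient i = (323.30 − 321.02) / 142 = 2.28 / 142 = 0.01606.
Darcy flux q = K · i = 30.76 × 0.01606 = 0.4939 m/day.
Seepage velocity v = q / n_e = 0.4939 / 0.33 = 1.497 m/day.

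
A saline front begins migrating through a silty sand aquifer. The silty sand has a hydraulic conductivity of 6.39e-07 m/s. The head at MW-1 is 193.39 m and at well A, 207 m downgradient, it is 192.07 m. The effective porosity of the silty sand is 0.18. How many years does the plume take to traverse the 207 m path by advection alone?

290

Convert K: 6.39e-07 m/s × 86400 = 0.05521 m/day.
Hydraulic gradient i = (193.39 − 192.07) / 207 = 1.32 / 207 = 0.006377.
Darcy flux q = K · i = 0.05521 × 0.006377 = 0.0003521 m/day.
Seepage velocity v = q / n_e = 0.0003521 / 0.18 = 0.001956 m/day.
Travel time t = L / v = 207 / 0.001956 = 1.058e+05 days = 289.8 years.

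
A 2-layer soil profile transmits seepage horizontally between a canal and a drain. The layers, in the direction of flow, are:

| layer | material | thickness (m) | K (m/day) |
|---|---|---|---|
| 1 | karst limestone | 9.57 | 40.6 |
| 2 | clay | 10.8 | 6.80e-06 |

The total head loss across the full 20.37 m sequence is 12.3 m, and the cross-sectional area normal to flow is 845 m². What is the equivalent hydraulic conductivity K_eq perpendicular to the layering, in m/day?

1.28e-05

Flow is perpendicular to layering, so the layers act in series and the equivalent K is the thickness-weighted harmonic mean.
Total thickness L = 9.57 + 10.8 = 20.37 m.
Σ(b_i/K_i) = 9.57/40.6 + 10.8/6.80e-06 = 1.588e+06 d.
K_eq = L / Σ(b_i/K_i) = 20.37 / 1.588e+06 = 1.283e-05 m/day.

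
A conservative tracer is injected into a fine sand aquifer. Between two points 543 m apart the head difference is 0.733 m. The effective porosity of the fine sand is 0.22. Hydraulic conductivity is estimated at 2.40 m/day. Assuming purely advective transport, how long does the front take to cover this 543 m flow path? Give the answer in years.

101

Hydraulic gradient i = Δh / L = 0.733 / 543 = 0.001350.
Darcy flux q = K · i = 2.400 × 0.001350 = 0.003240 m/day.
Seepage velocity v = q / n_e = 0.003240 / 0.22 = 0.01473 m/day.
Travel time t = L / v = 543 / 0.01473 = 36873 days = 101.0 years.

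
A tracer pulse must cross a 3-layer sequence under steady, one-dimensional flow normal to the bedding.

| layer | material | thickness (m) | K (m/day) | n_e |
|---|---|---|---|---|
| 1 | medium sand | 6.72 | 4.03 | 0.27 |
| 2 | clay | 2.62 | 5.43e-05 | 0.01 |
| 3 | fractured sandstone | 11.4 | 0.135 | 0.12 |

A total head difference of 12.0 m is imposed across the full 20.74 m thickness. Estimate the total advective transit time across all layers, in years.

35.4

With flow normal to the layers, continuity requires the same specific discharge q through every layer.
Σ(b_i/K_i) = 6.72/4.03 + 2.62/5.43e-05 + 11.4/0.135 = 48337 d.
q = Δh / Σ(b_i/K_i) = 12.0 / 48337 = 0.0002483 m/day.
In each layer the seepage velocity is v_i = q/n_i, so the layer transit time is t_i = b_i·n_i / q:
  layer 1 (medium sand): t_1 = 6.72 × 0.27 / 0.0002483 = 7308 d
  layer 2 (clay): t_2 = 2.62 × 0.01 / 0.0002483 = 105.5 d
  layer 3 (fractured sandstone): t_3 = 11.4 × 0.12 / 0.0002483 = 5510 d
Total t = Σ t_i = 12924 days = 35.39 years.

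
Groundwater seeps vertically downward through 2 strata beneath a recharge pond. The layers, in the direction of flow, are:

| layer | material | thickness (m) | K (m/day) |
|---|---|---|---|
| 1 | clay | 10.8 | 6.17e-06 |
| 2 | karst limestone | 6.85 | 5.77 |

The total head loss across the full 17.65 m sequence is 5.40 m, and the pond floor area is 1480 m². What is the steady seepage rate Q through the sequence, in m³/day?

Flow is perpendicular to layering, so the layers act in series and the equivalent K is the thickness-weighted harmonic mean.
Total thickness L = 10.8 + 6.85 = 17.65 m.
Σ(b_i/K_i) = 10.8/6.17e-06 + 6.85/5.77 = 1.750e+06 d.
K_eq = L / Σ(b_i/K_i) = 17.65 / 1.750e+06 = 1.008e-05 m/day.
Q = K_eq · A · (Δh/L) = 1.008e-05 × 1480 × (5.40/17.65) = 0.004566 m³/day.

0.00457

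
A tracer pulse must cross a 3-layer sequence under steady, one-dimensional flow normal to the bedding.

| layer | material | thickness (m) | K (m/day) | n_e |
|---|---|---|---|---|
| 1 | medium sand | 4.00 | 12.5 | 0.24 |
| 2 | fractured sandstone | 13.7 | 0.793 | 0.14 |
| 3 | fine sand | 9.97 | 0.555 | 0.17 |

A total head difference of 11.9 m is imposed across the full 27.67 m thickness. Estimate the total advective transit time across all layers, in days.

13.7

With flow normal to the layers, continuity requires the same specific discharge q through every layer.
Σ(b_i/K_i) = 4.00/12.5 + 13.7/0.793 + 9.97/0.555 = 35.56 d.
q = Δh / Σ(b_i/K_i) = 11.9 / 35.56 = 0.3346 m/day.
In each layer the seepage velocity is v_i = q/n_i, so the layer transit time is t_i = b_i·n_i / q:
  layer 1 (medium sand): t_1 = 4.00 × 0.24 / 0.3346 = 2.869 d
  layer 2 (fractured sandstone): t_2 = 13.7 × 0.14 / 0.3346 = 5.731 d
  layer 3 (fine sand): t_3 = 9.97 × 0.17 / 0.3346 = 5.065 d
Total t = Σ t_i = 13.66 days.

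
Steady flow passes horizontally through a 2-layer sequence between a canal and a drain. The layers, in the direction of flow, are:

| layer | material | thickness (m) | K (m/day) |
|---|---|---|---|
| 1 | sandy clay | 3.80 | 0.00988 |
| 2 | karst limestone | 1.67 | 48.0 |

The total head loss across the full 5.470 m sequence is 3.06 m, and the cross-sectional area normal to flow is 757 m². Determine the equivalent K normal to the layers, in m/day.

0.0142

Flow is perpendicular to layering, so the layers act in series and the equivalent K is the thickness-weighted harmonic mean.
Total thickness L = 3.80 + 1.67 = 5.470 m.
Σ(b_i/K_i) = 3.80/0.00988 + 1.67/48.0 = 384.7 d.
K_eq = L / Σ(b_i/K_i) = 5.470 / 384.7 = 0.01422 m/day.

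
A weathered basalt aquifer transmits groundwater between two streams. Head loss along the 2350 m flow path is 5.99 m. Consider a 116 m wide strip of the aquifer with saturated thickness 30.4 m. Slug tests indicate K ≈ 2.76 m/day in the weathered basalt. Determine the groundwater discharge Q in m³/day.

Cross-sectional area A = 116 × 30.4 = 3526 m².
Hydraulic gradient i = Δh / L = 5.99 / 2350 = 0.002549.
Darcy's law: Q = K · A · i = 2.760 × 3526 × 0.002549 = 24.81 m³/day.

24.8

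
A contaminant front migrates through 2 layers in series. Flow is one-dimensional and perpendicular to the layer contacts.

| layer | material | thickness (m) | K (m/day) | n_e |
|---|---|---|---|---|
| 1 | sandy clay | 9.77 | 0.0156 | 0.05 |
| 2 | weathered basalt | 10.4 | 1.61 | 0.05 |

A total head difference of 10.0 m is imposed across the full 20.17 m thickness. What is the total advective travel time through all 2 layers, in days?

With flow normal to the layers, continuity requires the same specific discharge q through every layer.
Σ(b_i/K_i) = 9.77/0.0156 + 10.4/1.61 = 632.7 d.
q = Δh / Σ(b_i/K_i) = 10.0 / 632.7 = 0.01580 m/day.
In each layer the seepage velocity is v_i = q/n_i, so the layer transit time is t_i = b_i·n_i / q:
  layer 1 (sandy clay): t_1 = 9.77 × 0.05 / 0.01580 = 30.91 d
  layer 2 (weathered basalt): t_2 = 10.4 × 0.05 / 0.01580 = 32.90 d
Total t = Σ t_i = 63.81 days.

63.8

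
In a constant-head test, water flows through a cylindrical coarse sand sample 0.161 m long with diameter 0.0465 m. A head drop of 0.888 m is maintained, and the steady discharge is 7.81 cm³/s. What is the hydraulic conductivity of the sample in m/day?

72.0

Cross-sectional area A = π·(d/2)² = π × (0.0465/2)² = 0.001698 m².
Convert discharge: 7.81 cm³/s = 7.810e-06 m³/s.
Darcy's law rearranged: K = Q·L / (A·Δh) = 7.810e-06 × 0.161 / (0.001698 × 0.888) = 0.0008338 m/s = 72.04 m/day.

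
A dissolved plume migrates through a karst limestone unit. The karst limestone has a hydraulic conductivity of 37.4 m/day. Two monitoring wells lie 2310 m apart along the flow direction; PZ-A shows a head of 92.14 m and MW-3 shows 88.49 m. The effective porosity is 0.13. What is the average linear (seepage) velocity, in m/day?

0.455

Hydraulic gradient i = (92.14 − 88.49) / 2310 = 3.65 / 2310 = 0.001580.
Darcy flux q = K · i = 37.40 × 0.001580 = 0.05910 m/day.
Seepage velocity v = q / n_e = 0.05910 / 0.13 = 0.4546 m/day.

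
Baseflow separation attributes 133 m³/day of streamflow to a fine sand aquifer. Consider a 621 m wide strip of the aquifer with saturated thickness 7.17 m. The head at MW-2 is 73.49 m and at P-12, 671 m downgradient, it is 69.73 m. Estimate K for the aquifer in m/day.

Cross-sectional area A = 621 × 7.17 = 4453 m².
Hydraulic gradient i = (73.49 − 69.73) / 671 = 3.76 / 671 = 0.005604.
From Q = K·A·i, K = Q / (A·i) = 133 / (4453 × 0.005604) = 5.331 m/day.

5.33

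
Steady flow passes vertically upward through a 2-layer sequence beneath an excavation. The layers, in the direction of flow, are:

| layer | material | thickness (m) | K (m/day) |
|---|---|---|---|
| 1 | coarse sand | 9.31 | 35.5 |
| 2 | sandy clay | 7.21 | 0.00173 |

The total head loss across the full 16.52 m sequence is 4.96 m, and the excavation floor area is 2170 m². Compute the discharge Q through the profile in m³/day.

Flow is perpendicular to layering, so the layers act in series and the equivalent K is the thickness-weighted harmonic mean.
Total thickness L = 9.31 + 7.21 = 16.52 m.
Σ(b_i/K_i) = 9.31/35.5 + 7.21/0.00173 = 4168 d.
K_eq = L / Σ(b_i/K_i) = 16.52 / 4168 = 0.003964 m/day.
Q = K_eq · A · (Δh/L) = 0.003964 × 2170 × (4.96/16.52) = 2.582 m³/day.

2.58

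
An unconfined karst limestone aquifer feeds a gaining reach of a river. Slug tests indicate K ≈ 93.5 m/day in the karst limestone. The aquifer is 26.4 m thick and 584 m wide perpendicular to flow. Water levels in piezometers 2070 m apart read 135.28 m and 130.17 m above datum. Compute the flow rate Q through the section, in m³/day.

3560

Cross-sectional area A = 584 × 26.4 = 15418 m².
Hydraulic gradient i = (135.28 − 130.17) / 2070 = 5.11 / 2070 = 0.002469.
Darcy's law: Q = K · A · i = 93.50 × 15418 × 0.002469 = 3559 m³/day.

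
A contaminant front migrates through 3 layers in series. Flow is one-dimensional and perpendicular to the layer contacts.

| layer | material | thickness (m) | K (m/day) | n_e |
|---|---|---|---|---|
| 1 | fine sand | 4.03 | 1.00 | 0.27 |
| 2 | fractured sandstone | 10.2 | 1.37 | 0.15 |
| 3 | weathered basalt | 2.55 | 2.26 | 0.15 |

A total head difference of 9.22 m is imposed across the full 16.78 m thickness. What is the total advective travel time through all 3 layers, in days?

With flow normal to the layers, continuity requires the same specific discharge q through every layer.
Σ(b_i/K_i) = 4.03/1.00 + 10.2/1.37 + 2.55/2.26 = 12.60 d.
q = Δh / Σ(b_i/K_i) = 9.22 / 12.60 = 0.7315 m/day.
In each layer the seepage velocity is v_i = q/n_i, so the layer transit time is t_i = b_i·n_i / q:
  layer 1 (fine sand): t_1 = 4.03 × 0.27 / 0.7315 = 1.487 d
  layer 2 (fractured sandstone): t_2 = 10.2 × 0.15 / 0.7315 = 2.091 d
  layer 3 (weathered basalt): t_3 = 2.55 × 0.15 / 0.7315 = 0.5229 d
Total t = Σ t_i = 4.102 days.

4.10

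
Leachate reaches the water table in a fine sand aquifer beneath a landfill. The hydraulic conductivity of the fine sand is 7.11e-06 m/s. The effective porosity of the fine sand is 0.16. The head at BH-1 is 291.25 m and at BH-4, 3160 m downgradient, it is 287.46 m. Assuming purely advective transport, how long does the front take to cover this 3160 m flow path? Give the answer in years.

Convert K: 7.11e-06 m/s × 86400 = 0.6143 m/day.
Hydraulic gradient i = (291.25 − 287.46) / 3160 = 3.79 / 3160 = 0.001199.
Darcy flux q = K · i = 0.6143 × 0.001199 = 0.0007368 m/day.
Seepage velocity v = q / n_e = 0.0007368 / 0.16 = 0.004605 m/day.
Travel time t = L / v = 3160 / 0.004605 = 6.862e+05 days = 1879 years.

1880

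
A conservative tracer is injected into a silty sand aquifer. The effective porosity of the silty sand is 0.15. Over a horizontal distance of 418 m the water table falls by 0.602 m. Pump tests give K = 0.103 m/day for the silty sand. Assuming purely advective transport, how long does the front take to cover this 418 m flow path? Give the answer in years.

1160

Hydraulic gradient i = Δh / L = 0.602 / 418 = 0.001440.
Darcy flux q = K · i = 0.1030 × 0.001440 = 0.0001483 m/day.
Seepage velocity v = q / n_e = 0.0001483 / 0.15 = 0.0009889 m/day.
Travel time t = L / v = 418 / 0.0009889 = 4.227e+05 days = 1157 years.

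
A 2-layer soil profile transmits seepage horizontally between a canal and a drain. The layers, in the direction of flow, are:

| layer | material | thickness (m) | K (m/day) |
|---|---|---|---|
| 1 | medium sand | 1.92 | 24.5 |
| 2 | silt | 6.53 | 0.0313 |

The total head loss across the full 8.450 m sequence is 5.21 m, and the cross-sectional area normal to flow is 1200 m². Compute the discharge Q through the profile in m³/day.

Flow is perpendicular to layering, so the layers act in series and the equivalent K is the thickness-weighted harmonic mean.
Total thickness L = 1.92 + 6.53 = 8.450 m.
Σ(b_i/K_i) = 1.92/24.5 + 6.53/0.0313 = 208.7 d.
K_eq = L / Σ(b_i/K_i) = 8.450 / 208.7 = 0.04049 m/day.
Q = K_eq · A · (Δh/L) = 0.04049 × 1200 × (5.21/8.450) = 29.96 m³/day.

30.0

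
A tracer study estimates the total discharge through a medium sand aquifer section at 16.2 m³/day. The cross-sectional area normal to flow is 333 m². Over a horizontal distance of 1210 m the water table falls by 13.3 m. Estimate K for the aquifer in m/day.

4.43

Hydraulic gradient i = Δh / L = 13.3 / 1210 = 0.01099.
From Q = K·A·i, K = Q / (A·i) = 16.2 / (333.0 × 0.01099) = 4.426 m/day.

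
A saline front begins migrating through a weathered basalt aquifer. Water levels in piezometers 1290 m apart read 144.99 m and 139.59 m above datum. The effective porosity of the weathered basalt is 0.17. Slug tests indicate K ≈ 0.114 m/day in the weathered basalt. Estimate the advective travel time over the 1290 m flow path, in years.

Hydraulic gradient i = (144.99 − 139.59) / 1290 = 5.4 / 1290 = 0.004186.
Darcy flux q = K · i = 0.1140 × 0.004186 = 0.0004772 m/day.
Seepage velocity v = q / n_e = 0.0004772 / 0.17 = 0.002807 m/day.
Travel time t = L / v = 1290 / 0.002807 = 4.595e+05 days = 1258 years.

1260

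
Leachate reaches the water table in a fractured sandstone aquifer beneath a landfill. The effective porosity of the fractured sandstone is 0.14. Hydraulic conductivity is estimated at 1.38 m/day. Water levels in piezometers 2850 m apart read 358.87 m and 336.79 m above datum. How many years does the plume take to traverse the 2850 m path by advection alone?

Hydraulic gradient i = (358.87 − 336.79) / 2850 = 22.08 / 2850 = 0.007747.
Darcy flux q = K · i = 1.380 × 0.007747 = 0.01069 m/day.
Seepage velocity v = q / n_e = 0.01069 / 0.14 = 0.07637 m/day.
Travel time t = L / v = 2850 / 0.07637 = 37320 days = 102.2 years.

102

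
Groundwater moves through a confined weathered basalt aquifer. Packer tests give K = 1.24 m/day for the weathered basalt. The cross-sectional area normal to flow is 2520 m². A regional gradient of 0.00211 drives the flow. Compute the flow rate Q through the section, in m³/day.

Hydraulic gradient i = 0.00211.
Darcy's law: Q = K · A · i = 1.240 × 2520 × 0.002110 = 6.593 m³/day.

6.59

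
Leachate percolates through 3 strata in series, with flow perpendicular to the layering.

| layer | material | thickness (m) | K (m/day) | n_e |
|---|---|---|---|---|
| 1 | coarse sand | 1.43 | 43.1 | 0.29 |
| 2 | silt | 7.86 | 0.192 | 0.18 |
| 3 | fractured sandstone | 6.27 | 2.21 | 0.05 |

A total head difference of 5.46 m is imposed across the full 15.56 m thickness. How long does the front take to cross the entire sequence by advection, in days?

17.2

With flow normal to the layers, continuity requires the same specific discharge q through every layer.
Σ(b_i/K_i) = 1.43/43.1 + 7.86/0.192 + 6.27/2.21 = 43.81 d.
q = Δh / Σ(b_i/K_i) = 5.46 / 43.81 = 0.1246 m/day.
In each layer the seepage velocity is v_i = q/n_i, so the layer transit time is t_i = b_i·n_i / q:
  layer 1 (coarse sand): t_1 = 1.43 × 0.29 / 0.1246 = 3.327 d
  layer 2 (silt): t_2 = 7.86 × 0.18 / 0.1246 = 11.35 d
  layer 3 (fractured sandstone): t_3 = 6.27 × 0.05 / 0.1246 = 2.515 d
Total t = Σ t_i = 17.19 days.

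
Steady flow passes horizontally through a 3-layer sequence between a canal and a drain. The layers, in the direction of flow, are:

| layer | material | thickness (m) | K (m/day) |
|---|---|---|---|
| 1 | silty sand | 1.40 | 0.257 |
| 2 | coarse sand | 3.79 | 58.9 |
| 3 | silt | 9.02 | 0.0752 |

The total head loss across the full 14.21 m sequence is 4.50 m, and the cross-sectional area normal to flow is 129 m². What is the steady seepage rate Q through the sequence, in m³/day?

4.63

Flow is perpendicular to layering, so the layers act in series and the equivalent K is the thickness-weighted harmonic mean.
Total thickness L = 1.40 + 3.79 + 9.02 = 14.21 m.
Σ(b_i/K_i) = 1.40/0.257 + 3.79/58.9 + 9.02/0.0752 = 125.5 d.
K_eq = L / Σ(b_i/K_i) = 14.21 / 125.5 = 0.1133 m/day.
Q = K_eq · A · (Δh/L) = 0.1133 × 129 × (4.50/14.21) = 4.627 m³/day.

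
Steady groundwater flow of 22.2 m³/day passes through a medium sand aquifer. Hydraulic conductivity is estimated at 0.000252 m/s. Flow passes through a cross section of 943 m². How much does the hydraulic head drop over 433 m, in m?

0.468

Convert K: 0.000252 m/s × 86400 = 21.77 m/day.
From Q = K·A·i, i = Q / (K·A) = 22.2 / (21.77 × 943.0) = 0.001081.
Head loss Δh = i · L = 0.001081 × 433 = 0.4682 m.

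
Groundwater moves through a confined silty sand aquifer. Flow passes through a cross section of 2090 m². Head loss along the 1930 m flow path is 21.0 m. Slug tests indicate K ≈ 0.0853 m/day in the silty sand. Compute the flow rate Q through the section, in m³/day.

1.94

Hydraulic gradient i = Δh / L = 21.0 / 1930 = 0.01088.
Darcy's law: Q = K · A · i = 0.08530 × 2090 × 0.01088 = 1.940 m³/day.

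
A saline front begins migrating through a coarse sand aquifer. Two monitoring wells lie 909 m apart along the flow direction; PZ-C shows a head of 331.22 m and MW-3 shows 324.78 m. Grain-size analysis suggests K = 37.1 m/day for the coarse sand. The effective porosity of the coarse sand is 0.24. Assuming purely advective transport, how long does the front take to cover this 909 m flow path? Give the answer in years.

Hydraulic gradient i = (331.22 − 324.78) / 909 = 6.44 / 909 = 0.007085.
Darcy flux q = K · i = 37.10 × 0.007085 = 0.2628 m/day.
Seepage velocity v = q / n_e = 0.2628 / 0.24 = 1.095 m/day.
Travel time t = L / v = 909 / 1.095 = 830.0 days = 2.272 years.

2.27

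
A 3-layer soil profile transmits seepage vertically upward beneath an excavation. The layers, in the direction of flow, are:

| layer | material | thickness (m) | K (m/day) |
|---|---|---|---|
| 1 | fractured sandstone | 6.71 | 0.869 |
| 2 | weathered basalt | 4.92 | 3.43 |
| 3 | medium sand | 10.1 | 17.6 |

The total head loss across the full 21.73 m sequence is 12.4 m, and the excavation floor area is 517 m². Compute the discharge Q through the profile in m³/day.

Flow is perpendicular to layering, so the layers act in series and the equivalent K is the thickness-weighted harmonic mean.
Total thickness L = 6.71 + 4.92 + 10.1 = 21.73 m.
Σ(b_i/K_i) = 6.71/0.869 + 4.92/3.43 + 10.1/17.6 = 9.730 d.
K_eq = L / Σ(b_i/K_i) = 21.73 / 9.730 = 2.233 m/day.
Q = K_eq · A · (Δh/L) = 2.233 × 517 × (12.4/21.73) = 658.9 m³/day.

659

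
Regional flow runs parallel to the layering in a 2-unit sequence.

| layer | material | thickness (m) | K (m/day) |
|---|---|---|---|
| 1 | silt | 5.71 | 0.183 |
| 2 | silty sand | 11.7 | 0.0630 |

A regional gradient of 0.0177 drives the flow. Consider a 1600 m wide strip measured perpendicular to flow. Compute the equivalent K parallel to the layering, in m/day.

0.102

Flow is parallel to layering, so each bed carries its own Darcy discharge and the transmissivities add.
Σ(K_i·b_i) = 0.183×5.71 + 0.0630×11.7 = 1.782 m²/day.
Total thickness b = 17.41 m, so K_eq = Σ(K_i·b_i)/b = 0.1024 m/day.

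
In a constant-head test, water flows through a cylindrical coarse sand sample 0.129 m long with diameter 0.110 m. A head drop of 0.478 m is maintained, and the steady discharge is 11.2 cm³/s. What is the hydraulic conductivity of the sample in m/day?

27.5

Cross-sectional area A = π·(d/2)² = π × (0.110/2)² = 0.009503 m².
Convert discharge: 11.2 cm³/s = 1.120e-05 m³/s.
Darcy's law rearranged: K = Q·L / (A·Δh) = 1.120e-05 × 0.129 / (0.009503 × 0.478) = 0.0003181 m/s = 27.48 m/day.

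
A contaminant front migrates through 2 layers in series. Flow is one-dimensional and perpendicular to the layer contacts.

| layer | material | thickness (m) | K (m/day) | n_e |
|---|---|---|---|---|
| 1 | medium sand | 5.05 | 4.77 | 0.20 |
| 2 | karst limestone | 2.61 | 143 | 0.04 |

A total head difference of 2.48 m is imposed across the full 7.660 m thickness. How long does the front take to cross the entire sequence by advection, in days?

0.484

With flow normal to the layers, continuity requires the same specific discharge q through every layer.
Σ(b_i/K_i) = 5.05/4.77 + 2.61/143 = 1.077 d.
q = Δh / Σ(b_i/K_i) = 2.48 / 1.077 = 2.303 m/day.
In each layer the seepage velocity is v_i = q/n_i, so the layer transit time is t_i = b_i·n_i / q:
  layer 1 (medium sand): t_1 = 5.05 × 0.20 / 2.303 = 0.4386 d
  layer 2 (karst limestone): t_2 = 2.61 × 0.04 / 2.303 = 0.04534 d
Total t = Σ t_i = 0.4839 days.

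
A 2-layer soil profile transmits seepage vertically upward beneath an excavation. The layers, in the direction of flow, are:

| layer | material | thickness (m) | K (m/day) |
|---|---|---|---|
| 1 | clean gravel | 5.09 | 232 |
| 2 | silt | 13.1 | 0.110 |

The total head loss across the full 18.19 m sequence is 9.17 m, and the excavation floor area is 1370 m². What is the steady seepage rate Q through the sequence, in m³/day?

105

Flow is perpendicular to layering, so the layers act in series and the equivalent K is the thickness-weighted harmonic mean.
Total thickness L = 5.09 + 13.1 = 18.19 m.
Σ(b_i/K_i) = 5.09/232 + 13.1/0.110 = 119.1 d.
K_eq = L / Σ(b_i/K_i) = 18.19 / 119.1 = 0.1527 m/day.
Q = K_eq · A · (Δh/L) = 0.1527 × 1370 × (9.17/18.19) = 105.5 m³/day.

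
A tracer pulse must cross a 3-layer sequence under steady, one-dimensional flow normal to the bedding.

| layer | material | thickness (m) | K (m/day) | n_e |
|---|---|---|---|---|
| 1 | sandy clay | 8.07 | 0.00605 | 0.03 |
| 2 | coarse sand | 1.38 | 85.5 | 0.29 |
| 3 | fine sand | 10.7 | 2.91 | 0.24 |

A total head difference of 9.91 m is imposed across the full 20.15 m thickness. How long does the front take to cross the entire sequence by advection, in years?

With flow normal to the layers, continuity requires the same specific discharge q through every layer.
Σ(b_i/K_i) = 8.07/0.00605 + 1.38/85.5 + 10.7/2.91 = 1338 d.
q = Δh / Σ(b_i/K_i) = 9.91 / 1338 = 0.007409 m/day.
In each layer the seepage velocity is v_i = q/n_i, so the layer transit time is t_i = b_i·n_i / q:
  layer 1 (sandy clay): t_1 = 8.07 × 0.03 / 0.007409 = 32.68 d
  layer 2 (coarse sand): t_2 = 1.38 × 0.29 / 0.007409 = 54.02 d
  layer 3 (fine sand): t_3 = 10.7 × 0.24 / 0.007409 = 346.6 d
Total t = Σ t_i = 433.3 days = 1.186 years.

1.19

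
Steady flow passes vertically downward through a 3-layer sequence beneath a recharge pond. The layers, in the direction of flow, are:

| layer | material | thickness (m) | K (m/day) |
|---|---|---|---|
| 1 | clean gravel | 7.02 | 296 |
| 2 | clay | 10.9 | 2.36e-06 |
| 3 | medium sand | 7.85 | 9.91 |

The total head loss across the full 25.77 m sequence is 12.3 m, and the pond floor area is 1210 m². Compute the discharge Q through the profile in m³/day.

0.00322

Flow is perpendicular to layering, so the layers act in series and the equivalent K is the thickness-weighted harmonic mean.
Total thickness L = 7.02 + 10.9 + 7.85 = 25.77 m.
Σ(b_i/K_i) = 7.02/296 + 10.9/2.36e-06 + 7.85/9.91 = 4.619e+06 d.
K_eq = L / Σ(b_i/K_i) = 25.77 / 4.619e+06 = 5.580e-06 m/day.
Q = K_eq · A · (Δh/L) = 5.580e-06 × 1210 × (12.3/25.77) = 0.003222 m³/day.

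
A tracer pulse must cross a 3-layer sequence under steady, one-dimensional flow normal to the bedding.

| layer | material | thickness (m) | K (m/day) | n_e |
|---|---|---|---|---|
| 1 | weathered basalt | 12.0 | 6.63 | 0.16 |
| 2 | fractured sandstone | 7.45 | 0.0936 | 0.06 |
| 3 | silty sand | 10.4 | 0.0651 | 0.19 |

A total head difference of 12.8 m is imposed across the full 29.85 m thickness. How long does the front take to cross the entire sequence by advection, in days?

81.8

With flow normal to the layers, continuity requires the same specific discharge q through every layer.
Σ(b_i/K_i) = 12.0/6.63 + 7.45/0.0936 + 10.4/0.0651 = 241.2 d.
q = Δh / Σ(b_i/K_i) = 12.8 / 241.2 = 0.05308 m/day.
In each layer the seepage velocity is v_i = q/n_i, so the layer transit time is t_i = b_i·n_i / q:
  layer 1 (weathered basalt): t_1 = 12.0 × 0.16 / 0.05308 = 36.17 d
  layer 2 (fractured sandstone): t_2 = 7.45 × 0.06 / 0.05308 = 8.422 d
  layer 3 (silty sand): t_3 = 10.4 × 0.19 / 0.05308 = 37.23 d
Total t = Σ t_i = 81.82 days.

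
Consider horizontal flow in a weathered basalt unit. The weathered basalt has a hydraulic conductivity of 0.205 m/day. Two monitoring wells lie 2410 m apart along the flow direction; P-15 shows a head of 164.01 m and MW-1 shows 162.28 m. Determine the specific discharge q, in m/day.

Hydraulic gradient i = (164.01 − 162.28) / 2410 = 1.73 / 2410 = 0.0007178.
Specific discharge q = K · i = 0.2050 × 0.0007178 = 0.0001472 m/day.

0.000147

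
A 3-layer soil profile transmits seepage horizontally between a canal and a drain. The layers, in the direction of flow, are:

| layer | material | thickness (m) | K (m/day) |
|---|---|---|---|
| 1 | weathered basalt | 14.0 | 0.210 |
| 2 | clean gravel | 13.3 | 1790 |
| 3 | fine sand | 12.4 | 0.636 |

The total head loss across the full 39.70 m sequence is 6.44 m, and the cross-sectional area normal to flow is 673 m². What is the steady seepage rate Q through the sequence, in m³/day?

Flow is perpendicular to layering, so the layers act in series and the equivalent K is the thickness-weighted harmonic mean.
Total thickness L = 14.0 + 13.3 + 12.4 = 39.70 m.
Σ(b_i/K_i) = 14.0/0.210 + 13.3/1790 + 12.4/0.636 = 86.17 d.
K_eq = L / Σ(b_i/K_i) = 39.70 / 86.17 = 0.4607 m/day.
Q = K_eq · A · (Δh/L) = 0.4607 × 673 × (6.44/39.70) = 50.30 m³/day.

50.3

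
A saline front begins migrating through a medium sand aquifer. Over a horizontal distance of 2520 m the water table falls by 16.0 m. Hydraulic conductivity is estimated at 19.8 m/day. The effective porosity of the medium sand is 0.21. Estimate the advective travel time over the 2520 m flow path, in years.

Hydraulic gradient i = Δh / L = 16.0 / 2520 = 0.006349.
Darcy flux q = K · i = 19.80 × 0.006349 = 0.1257 m/day.
Seepage velocity v = q / n_e = 0.1257 / 0.21 = 0.5986 m/day.
Travel time t = L / v = 2520 / 0.5986 = 4210 days = 11.53 years.

11.5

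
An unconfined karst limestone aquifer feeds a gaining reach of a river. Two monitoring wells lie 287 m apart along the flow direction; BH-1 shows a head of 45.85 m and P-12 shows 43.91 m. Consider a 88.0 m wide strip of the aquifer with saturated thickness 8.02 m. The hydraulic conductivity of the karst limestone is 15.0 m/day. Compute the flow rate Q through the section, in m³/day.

Cross-sectional area A = 88.0 × 8.02 = 705.8 m².
Hydraulic gradient i = (45.85 − 43.91) / 287 = 1.94 / 287 = 0.006760.
Darcy's law: Q = K · A · i = 15.00 × 705.8 × 0.006760 = 71.56 m³/day.

71.6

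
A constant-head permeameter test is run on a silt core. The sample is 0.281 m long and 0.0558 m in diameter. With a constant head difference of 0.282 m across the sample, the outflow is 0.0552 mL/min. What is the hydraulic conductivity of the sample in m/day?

0.0324

Cross-sectional area A = π·(d/2)² = π × (0.0558/2)² = 0.002445 m².
Convert discharge: 0.0552 mL/min = 9.200e-10 m³/s.
Darcy's law rearranged: K = Q·L / (A·Δh) = 9.200e-10 × 0.281 / (0.002445 × 0.282) = 3.749e-07 m/s = 0.03239 m/day.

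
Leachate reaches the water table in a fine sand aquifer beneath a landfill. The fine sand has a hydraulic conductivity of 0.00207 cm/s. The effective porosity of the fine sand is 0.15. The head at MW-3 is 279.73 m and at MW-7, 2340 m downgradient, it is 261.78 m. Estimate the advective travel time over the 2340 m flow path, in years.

Convert K: 0.00207 cm/s × 864 = 1.788 m/day.
Hydraulic gradient i = (279.73 − 261.78) / 2340 = 17.95 / 2340 = 0.007671.
Darcy flux q = K · i = 1.788 × 0.007671 = 0.01372 m/day.
Seepage velocity v = q / n_e = 0.01372 / 0.15 = 0.09146 m/day.
Travel time t = L / v = 2340 / 0.09146 = 25584 days = 70.05 years.

70.0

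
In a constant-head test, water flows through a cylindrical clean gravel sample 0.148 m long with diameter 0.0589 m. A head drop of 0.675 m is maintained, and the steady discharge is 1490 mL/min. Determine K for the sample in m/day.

173

Cross-sectional area A = π·(d/2)² = π × (0.0589/2)² = 0.002725 m².
Convert discharge: 1490 mL/min = 2.483e-05 m³/s.
Darcy's law rearranged: K = Q·L / (A·Δh) = 2.483e-05 × 0.148 / (0.002725 × 0.675) = 0.001998 m/s = 172.7 m/day.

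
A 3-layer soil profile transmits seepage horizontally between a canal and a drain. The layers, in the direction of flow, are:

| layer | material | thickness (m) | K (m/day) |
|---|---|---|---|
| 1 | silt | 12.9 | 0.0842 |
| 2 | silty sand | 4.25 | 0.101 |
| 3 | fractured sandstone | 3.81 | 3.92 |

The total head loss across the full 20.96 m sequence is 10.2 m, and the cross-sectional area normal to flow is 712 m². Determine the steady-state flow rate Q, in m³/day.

37.0

Flow is perpendicular to layering, so the layers act in series and the equivalent K is the thickness-weighted harmonic mean.
Total thickness L = 12.9 + 4.25 + 3.81 = 20.96 m.
Σ(b_i/K_i) = 12.9/0.0842 + 4.25/0.101 + 3.81/3.92 = 196.3 d.
K_eq = L / Σ(b_i/K_i) = 20.96 / 196.3 = 0.1068 m/day.
Q = K_eq · A · (Δh/L) = 0.1068 × 712 × (10.2/20.96) = 37.00 m³/day.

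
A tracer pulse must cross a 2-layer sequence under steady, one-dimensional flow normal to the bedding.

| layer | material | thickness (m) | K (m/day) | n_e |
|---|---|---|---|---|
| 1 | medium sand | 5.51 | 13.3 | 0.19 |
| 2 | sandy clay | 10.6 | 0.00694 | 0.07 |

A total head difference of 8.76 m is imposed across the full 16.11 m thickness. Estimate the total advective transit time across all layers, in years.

0.854

With flow normal to the layers, continuity requires the same specific discharge q through every layer.
Σ(b_i/K_i) = 5.51/13.3 + 10.6/0.00694 = 1528 d.
q = Δh / Σ(b_i/K_i) = 8.76 / 1528 = 0.005734 m/day.
In each layer the seepage velocity is v_i = q/n_i, so the layer transit time is t_i = b_i·n_i / q:
  layer 1 (medium sand): t_1 = 5.51 × 0.19 / 0.005734 = 182.6 d
  layer 2 (sandy clay): t_2 = 10.6 × 0.07 / 0.005734 = 129.4 d
Total t = Σ t_i = 312.0 days = 0.8542 years.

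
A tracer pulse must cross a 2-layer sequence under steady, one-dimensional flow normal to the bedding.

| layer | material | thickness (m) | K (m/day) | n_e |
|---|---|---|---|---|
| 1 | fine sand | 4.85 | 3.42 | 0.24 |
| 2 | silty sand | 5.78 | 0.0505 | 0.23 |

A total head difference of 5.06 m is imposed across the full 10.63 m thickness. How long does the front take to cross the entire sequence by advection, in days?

57.1

With flow normal to the layers, continuity requires the same specific discharge q through every layer.
Σ(b_i/K_i) = 4.85/3.42 + 5.78/0.0505 = 115.9 d.
q = Δh / Σ(b_i/K_i) = 5.06 / 115.9 = 0.04367 m/day.
In each layer the seepage velocity is v_i = q/n_i, so the layer transit time is t_i = b_i·n_i / q:
  layer 1 (fine sand): t_1 = 4.85 × 0.24 / 0.04367 = 26.66 d
  layer 2 (silty sand): t_2 = 5.78 × 0.23 / 0.04367 = 30.44 d
Total t = Σ t_i = 57.10 days.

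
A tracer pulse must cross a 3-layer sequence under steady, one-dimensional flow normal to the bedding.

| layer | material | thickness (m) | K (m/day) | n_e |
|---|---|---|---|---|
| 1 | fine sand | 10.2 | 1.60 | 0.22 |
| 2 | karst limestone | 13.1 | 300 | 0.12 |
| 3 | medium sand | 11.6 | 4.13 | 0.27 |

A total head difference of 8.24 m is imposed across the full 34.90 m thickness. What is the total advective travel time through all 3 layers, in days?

With flow normal to the layers, continuity requires the same specific discharge q through every layer.
Σ(b_i/K_i) = 10.2/1.60 + 13.1/300 + 11.6/4.13 = 9.227 d.
q = Δh / Σ(b_i/K_i) = 8.24 / 9.227 = 0.8930 m/day.
In each layer the seepage velocity is v_i = q/n_i, so the layer transit time is t_i = b_i·n_i / q:
  layer 1 (fine sand): t_1 = 10.2 × 0.22 / 0.8930 = 2.513 d
  layer 2 (karst limestone): t_2 = 13.1 × 0.12 / 0.8930 = 1.760 d
  layer 3 (medium sand): t_3 = 11.6 × 0.27 / 0.8930 = 3.507 d
Total t = Σ t_i = 7.781 days.

7.78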